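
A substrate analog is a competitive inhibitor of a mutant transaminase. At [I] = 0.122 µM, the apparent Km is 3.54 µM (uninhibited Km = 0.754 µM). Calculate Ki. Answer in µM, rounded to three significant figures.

Competitive: Km,app = α·Km with α = 1 + [I]/Ki.
α = Km,app/Km = 3.54/0.754 = 4.695.
Ki = [I]/(α − 1) = 0.122/3.695 = 0.0330 µM.

0.0330 µM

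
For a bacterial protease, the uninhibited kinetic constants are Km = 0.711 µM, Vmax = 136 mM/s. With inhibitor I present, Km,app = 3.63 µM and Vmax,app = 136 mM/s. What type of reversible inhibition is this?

Km increases (0.711 → 3.63 µM) while Vmax is unchanged — the hallmark of competitive inhibition.

competitive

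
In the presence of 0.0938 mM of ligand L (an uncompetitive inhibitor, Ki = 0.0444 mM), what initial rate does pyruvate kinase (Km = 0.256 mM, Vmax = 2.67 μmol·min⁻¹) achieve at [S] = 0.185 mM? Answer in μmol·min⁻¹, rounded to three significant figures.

With α = 1 + [I]/Ki = 1 + 0.0938/0.0444 = 3.113, the uncompetitive rate law is v = (Vmax/α)·[S] / (Km/α + [S]).
v = (2.67/3.113)×0.185 / (0.256/3.113 + 0.185) = 0.1587/0.2672 = 0.594 μmol·min⁻¹.

0.594 μmol·min⁻¹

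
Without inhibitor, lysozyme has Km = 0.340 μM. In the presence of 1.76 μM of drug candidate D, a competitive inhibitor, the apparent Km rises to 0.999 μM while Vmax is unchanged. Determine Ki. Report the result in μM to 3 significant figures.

0.908 μM

Competitive: Km,app = α·Km with α = 1 + [I]/Ki.
α = Km,app/Km = 0.999/0.340 = 2.938.
Since α = 1 + [I]/Ki, [I]/Ki = 2.938 − 1 = 1.938 and Ki = 1.76/1.938 = 0.908 μM.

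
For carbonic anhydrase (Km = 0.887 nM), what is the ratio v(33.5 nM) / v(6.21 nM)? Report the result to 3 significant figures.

Since Vmax cancels, v₂/v₁ = [S]₂(Km+[S]₁) / [S]₁(Km+[S]₂).
= 33.5×(0.887+6.21) / (6.21×(0.887+33.5)) = 237.7/213.5 = 1.11.

1.11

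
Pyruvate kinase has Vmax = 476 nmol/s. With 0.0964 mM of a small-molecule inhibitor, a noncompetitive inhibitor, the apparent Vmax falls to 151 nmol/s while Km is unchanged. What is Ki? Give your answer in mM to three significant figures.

Noncompetitive: Vmax,app = Vmax/α with α = 1 + [I]/Ki.
α = Vmax/Vmax,app = 476/151 = 3.152.
Ki = [I]/(α − 1) = 0.0964/2.152 = 0.0448 mM.

0.0448 mM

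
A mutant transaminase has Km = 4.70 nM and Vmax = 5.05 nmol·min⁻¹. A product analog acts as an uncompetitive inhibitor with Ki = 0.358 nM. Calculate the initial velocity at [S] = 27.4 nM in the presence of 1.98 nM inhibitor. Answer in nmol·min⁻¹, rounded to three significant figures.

α = 1 + [I]/Ki = 1 + 1.98/0.358 = 6.531.
For an uncompetitive inhibitor, both parameters are divided by α, giving Vmax/α and Km/α: Km,app = 0.720 nM, Vmax,app = 0.773 nmol·min⁻¹.
v = Vmax,app·[S]/(Km,app + [S]) = 0.773 × 27.4/(0.720 + 27.4) = 0.753 nmol·min⁻¹.

0.753 nmol·min⁻¹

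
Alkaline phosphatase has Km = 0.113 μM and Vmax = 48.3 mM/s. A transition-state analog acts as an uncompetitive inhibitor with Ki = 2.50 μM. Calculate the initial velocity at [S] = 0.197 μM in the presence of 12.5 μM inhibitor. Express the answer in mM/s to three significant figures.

With α = 1 + [I]/Ki = 1 + 12.5/2.50 = 6.000, the uncompetitive rate law is v = (Vmax/α)·[S] / (Km/α + [S]).
v = (48.3/6.000)×0.197 / (0.113/6.000 + 0.197) = 1.586/0.2158 = 7.35 mM/s.

7.35 mM/s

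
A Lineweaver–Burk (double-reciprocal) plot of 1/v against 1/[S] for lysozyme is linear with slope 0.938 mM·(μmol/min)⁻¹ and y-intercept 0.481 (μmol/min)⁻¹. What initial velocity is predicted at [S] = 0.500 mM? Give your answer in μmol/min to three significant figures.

0.424 μmol/min

The y-intercept is 1/Vmax, so Vmax = 1/0.481 = 2.08 μmol/min.
The slope is Km/Vmax, so Km = 0.938 × 2.08 = 1.95 mM.
Then v = 2.08 × 0.500/(1.95 + 0.500) = 0.424 μmol/min.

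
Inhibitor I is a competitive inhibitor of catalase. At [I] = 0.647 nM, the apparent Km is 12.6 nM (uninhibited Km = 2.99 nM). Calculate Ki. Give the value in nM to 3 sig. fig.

0.201 nM

Competitive: Km,app = α·Km with α = 1 + [I]/Ki.
α = Km,app/Km = 12.6/2.99 = 4.214.
Ki = [I]/(α − 1) = 0.647/3.214 = 0.201 nM.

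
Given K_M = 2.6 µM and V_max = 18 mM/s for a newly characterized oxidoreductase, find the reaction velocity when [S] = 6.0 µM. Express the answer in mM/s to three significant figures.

12.6 mM/s

[S]/(Km+[S]) = 6.0/8.600 = 0.6977, the fractional saturation.
v = 0.6977 × Vmax = 0.6977 × 18 = 12.6 mM/s.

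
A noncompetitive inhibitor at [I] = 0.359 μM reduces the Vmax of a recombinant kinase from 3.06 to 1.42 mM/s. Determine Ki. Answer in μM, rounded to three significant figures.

Noncompetitive: Vmax,app = Vmax/α with α = 1 + [I]/Ki.
α = Vmax/Vmax,app = 3.06/1.42 = 2.155.
Ki = [I]/(α − 1) = 0.359/1.155 = 0.311 μM.

0.311 μM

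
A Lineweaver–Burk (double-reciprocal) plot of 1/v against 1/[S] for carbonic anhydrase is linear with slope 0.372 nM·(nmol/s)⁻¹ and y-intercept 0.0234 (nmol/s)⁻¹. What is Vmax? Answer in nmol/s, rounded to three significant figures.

The y-intercept of a Lineweaver–Burk plot equals 1/Vmax, so Vmax = 1/0.0234 = 42.7 nmol/s.

42.7 nmol/s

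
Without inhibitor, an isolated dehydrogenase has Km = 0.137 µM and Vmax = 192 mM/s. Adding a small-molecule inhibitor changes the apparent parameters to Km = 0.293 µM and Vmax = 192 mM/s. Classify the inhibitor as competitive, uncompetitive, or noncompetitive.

competitive

Km increases (0.137 → 0.293 µM) while Vmax is unchanged — the hallmark of competitive inhibition.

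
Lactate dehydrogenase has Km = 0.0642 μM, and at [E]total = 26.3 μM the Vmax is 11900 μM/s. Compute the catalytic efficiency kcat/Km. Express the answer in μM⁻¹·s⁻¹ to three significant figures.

kcat = Vmax/[E]total = 11900/26.3 = 452 s⁻¹.
kcat/Km = 452/0.0642 = 7050 μM⁻¹·s⁻¹.

7050 μM⁻¹·s⁻¹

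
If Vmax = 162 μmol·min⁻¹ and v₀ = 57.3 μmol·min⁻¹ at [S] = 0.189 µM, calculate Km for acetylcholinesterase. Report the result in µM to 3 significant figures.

0.345 µM

From v = Vmax[S]/(Km+[S]), Km = [S](Vmax − v)/v.
Km = 0.189 × (162 − 57.3) / 57.3 = 19.79/57.3 = 0.345 µM.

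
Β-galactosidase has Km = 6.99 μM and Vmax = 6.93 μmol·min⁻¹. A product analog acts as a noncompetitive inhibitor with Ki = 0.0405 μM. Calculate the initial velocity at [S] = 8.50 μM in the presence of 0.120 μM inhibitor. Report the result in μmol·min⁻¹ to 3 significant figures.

α = 1 + [I]/Ki = 1 + 0.120/0.0405 = 3.963.
For a noncompetitive inhibitor, Vmax is reduced to Vmax/α while Km is unchanged: Km,app = 6.99 μM, Vmax,app = 1.75 μmol·min⁻¹.
v = Vmax,app·[S]/(Km,app + [S]) = 1.75 × 8.50/(6.99 + 8.50) = 0.960 μmol·min⁻¹.

0.960 μmol·min⁻¹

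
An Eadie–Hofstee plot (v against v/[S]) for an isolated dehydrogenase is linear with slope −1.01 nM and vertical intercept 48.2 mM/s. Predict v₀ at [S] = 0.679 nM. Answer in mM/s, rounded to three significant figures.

In the Eadie–Hofstee form v = Vmax − Km·(v/[S]), the slope is −Km and the intercept is Vmax, so Km = 1.01 nM and Vmax = 48.2 mM/s.
v = 48.2 × 0.679/(1.01 + 0.679) = 19.4 mM/s.

19.4 mM/s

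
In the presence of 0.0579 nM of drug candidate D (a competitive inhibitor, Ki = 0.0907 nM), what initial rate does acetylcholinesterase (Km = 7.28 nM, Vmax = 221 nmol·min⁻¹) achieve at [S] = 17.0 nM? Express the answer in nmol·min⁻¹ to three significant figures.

130 nmol·min⁻¹

α = 1 + [I]/Ki = 1 + 0.0579/0.0907 = 1.638.
For a competitive inhibitor, Vmax is unchanged and the apparent Km becomes α·Km: Km,app = 11.9 nM, Vmax,app = 221 nmol·min⁻¹.
v = Vmax,app·[S]/(Km,app + [S]) = 221 × 17.0/(11.9 + 17.0) = 130 nmol·min⁻¹.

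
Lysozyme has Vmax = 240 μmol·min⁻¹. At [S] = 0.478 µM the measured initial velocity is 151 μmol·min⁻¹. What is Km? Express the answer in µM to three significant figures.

0.282 µM

v/Vmax = 151/240 = 0.6292 = [S]/(Km+[S]).
So Km + [S] = [S]/0.6292 = 0.7597 µM, giving Km = 0.7597 − 0.478 = 0.282 µM.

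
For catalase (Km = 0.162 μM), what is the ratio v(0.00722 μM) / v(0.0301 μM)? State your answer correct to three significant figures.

The fractional saturations are [S]/(Km+[S]) = 0.0301/0.1921 = 0.1567 and 0.00722/0.1692 = 0.04267.
v₂/v₁ is just their ratio: 0.04267/0.1567 = 0.272.

0.272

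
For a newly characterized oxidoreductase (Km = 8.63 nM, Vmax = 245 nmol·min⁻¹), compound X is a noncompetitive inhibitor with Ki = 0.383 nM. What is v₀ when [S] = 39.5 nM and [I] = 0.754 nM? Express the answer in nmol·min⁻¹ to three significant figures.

α = 1 + [I]/Ki = 1 + 0.754/0.383 = 2.969.
For a noncompetitive inhibitor, Vmax is reduced to Vmax/α while Km is unchanged: Km,app = 8.63 nM, Vmax,app = 82.5 nmol·min⁻¹.
v = Vmax,app·[S]/(Km,app + [S]) = 82.5 × 39.5/(8.63 + 39.5) = 67.7 nmol·min⁻¹.

67.7 nmol·min⁻¹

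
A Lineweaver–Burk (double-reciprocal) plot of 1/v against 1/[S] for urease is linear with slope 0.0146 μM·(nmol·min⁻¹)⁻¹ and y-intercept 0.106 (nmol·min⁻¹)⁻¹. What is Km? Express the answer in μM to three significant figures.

0.138 μM

y-intercept = 1/Vmax ⇒ Vmax = 9.43 nmol·min⁻¹; slope = Km/Vmax ⇒ Km = slope × Vmax.
Km = 0.0146 × 9.43 = 0.138 μM.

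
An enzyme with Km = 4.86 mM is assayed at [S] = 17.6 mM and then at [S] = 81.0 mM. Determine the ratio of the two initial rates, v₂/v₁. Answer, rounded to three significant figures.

1.20

The fractional saturations are [S]/(Km+[S]) = 17.6/22.46 = 0.7836 and 81.0/85.86 = 0.9434.
v₂/v₁ is just their ratio: 0.9434/0.7836 = 1.20.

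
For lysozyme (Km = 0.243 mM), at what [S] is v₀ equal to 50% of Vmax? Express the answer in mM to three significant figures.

0.243 mM

v/Vmax = [S]/(Km+[S]) = 0.5, so [S] = Km·0.5/(1 − 0.5) = 0.243 × 1.000.
[S] = 0.243 mM.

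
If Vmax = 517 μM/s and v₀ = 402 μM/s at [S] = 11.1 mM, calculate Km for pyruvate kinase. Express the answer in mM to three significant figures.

3.18 mM

From v = Vmax[S]/(Km+[S]), Km = [S](Vmax − v)/v.
Km = 11.1 × (517 − 402) / 402 = 1276/402 = 3.18 mM.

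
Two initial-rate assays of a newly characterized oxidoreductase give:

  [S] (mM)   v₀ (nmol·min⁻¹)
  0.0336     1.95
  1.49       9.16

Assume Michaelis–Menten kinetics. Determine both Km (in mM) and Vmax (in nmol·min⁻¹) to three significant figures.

From v = Vmax[S]/(Km+[S]), each point gives Vmax = v(Km+[S])/[S].
Equating: 1.95(Km+0.0336)/0.0336 = 9.16(Km+1.49)/1.49.
58.04·Km + 1.95 = 6.148·Km + 9.16, so (58.04 − 6.148)·Km = 9.16 − 1.95.
Km = 7.210/51.89 = 0.139 mM; then Vmax = 1.95(0.139+0.0336)/0.0336 = 10.0 nmol·min⁻¹.

Km = 0.139 mM; Vmax = 10.0 nmol·min⁻¹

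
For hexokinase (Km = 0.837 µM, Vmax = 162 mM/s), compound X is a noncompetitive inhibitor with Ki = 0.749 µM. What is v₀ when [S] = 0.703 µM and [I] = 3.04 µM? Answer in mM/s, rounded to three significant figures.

With α = 1 + [I]/Ki = 1 + 3.04/0.749 = 5.059, the noncompetitive rate law is v = (Vmax/α)·[S] / (Km + [S]).
v = (162/5.059)×0.703 / (0.837 + 0.703) = 22.51/1.540 = 14.6 mM/s.

14.6 mM/s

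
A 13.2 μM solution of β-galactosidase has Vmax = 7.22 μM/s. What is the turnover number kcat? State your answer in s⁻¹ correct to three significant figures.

kcat = Vmax/[E]total = 7.22 μM/s / 13.2 μM = 0.547 s⁻¹.

0.547 s⁻¹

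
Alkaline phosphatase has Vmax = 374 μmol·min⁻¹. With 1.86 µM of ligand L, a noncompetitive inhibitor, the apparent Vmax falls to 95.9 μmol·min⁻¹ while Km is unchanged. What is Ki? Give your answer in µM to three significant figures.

0.641 µM

Noncompetitive: Vmax,app = Vmax/α with α = 1 + [I]/Ki.
α = Vmax/Vmax,app = 374/95.9 = 3.900.
Since α = 1 + [I]/Ki, [I]/Ki = 3.900 − 1 = 2.900 and Ki = 1.86/2.900 = 0.641 µM.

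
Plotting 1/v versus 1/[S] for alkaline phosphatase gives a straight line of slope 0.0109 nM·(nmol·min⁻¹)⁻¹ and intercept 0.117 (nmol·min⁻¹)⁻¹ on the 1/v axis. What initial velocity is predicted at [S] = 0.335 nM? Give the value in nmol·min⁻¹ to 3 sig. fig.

6.69 nmol·min⁻¹

The y-intercept is 1/Vmax, so Vmax = 1/0.117 = 8.55 nmol·min⁻¹.
The slope is Km/Vmax, so Km = 0.0109 × 8.55 = 0.0932 nM.
Then v = 8.55 × 0.335/(0.0932 + 0.335) = 6.69 nmol·min⁻¹.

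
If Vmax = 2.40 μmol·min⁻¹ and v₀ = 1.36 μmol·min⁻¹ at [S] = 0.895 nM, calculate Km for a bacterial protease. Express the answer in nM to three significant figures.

v/Vmax = 1.36/2.40 = 0.5667 = [S]/(Km+[S]).
So Km + [S] = [S]/0.5667 = 1.579 nM, giving Km = 1.579 − 0.895 = 0.684 nM.

0.684 nM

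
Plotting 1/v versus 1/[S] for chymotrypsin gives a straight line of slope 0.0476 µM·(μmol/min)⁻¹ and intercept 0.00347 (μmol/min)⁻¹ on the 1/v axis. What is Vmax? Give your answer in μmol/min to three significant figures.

288 μmol/min

The y-intercept of a Lineweaver–Burk plot equals 1/Vmax, so Vmax = 1/0.00347 = 288 μmol/min.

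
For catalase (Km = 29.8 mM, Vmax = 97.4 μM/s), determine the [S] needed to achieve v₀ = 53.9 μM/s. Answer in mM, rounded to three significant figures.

36.9 mM

The required fractional saturation is v/Vmax = 53.9/97.4 = 0.5534.
Then [S]/(Km+[S]) = 0.5534 ⇒ [S] = 29.8 × 0.5534/(1 − 0.5534) = 36.9 mM.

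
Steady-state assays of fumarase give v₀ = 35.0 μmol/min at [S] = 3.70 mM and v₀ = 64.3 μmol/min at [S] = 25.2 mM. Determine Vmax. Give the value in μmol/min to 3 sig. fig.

From v = Vmax[S]/(Km+[S]), each point gives Vmax = v(Km+[S])/[S].
Equating: 35.0(Km+3.70)/3.70 = 64.3(Km+25.2)/25.2.
9.459·Km + 35.0 = 2.552·Km + 64.3, so (9.459 − 2.552)·Km = 64.3 − 35.0.
Km = 29.30/6.908 = 4.24 mM; then Vmax = 35.0(4.24+3.70)/3.70 = 75.1 μmol/min.

75.1 μmol/min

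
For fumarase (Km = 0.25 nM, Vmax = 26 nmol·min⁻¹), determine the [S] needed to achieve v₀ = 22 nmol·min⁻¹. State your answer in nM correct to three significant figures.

The required fractional saturation is v/Vmax = 22/26 = 0.8462.
Then [S]/(Km+[S]) = 0.8462 ⇒ [S] = 0.25 × 0.8462/(1 − 0.8462) = 1.38 nM.

1.38 nM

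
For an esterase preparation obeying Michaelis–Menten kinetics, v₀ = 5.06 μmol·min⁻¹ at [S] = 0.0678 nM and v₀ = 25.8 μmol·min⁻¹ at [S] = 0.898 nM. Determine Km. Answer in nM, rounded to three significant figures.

0.452 nM

In reciprocal form, 1/v = (Km/Vmax)·(1/[S]) + 1/Vmax. The two points give (1/[S], 1/v) = (14.75, 0.1976) and (1.114, 0.03876).
Slope = (0.1976 − 0.03876)/(14.75 − 1.114) = 0.01165; intercept = 0.1976 − 0.01165×14.75 = 0.02579.
Vmax = 1/intercept = 38.8 μmol·min⁻¹; Km = slope × Vmax = 0.01165 × 38.8 = 0.452 nM.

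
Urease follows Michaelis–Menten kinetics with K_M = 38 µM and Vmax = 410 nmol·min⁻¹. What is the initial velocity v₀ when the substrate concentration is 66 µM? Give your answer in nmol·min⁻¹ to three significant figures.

260 nmol·min⁻¹

v = Vmax·[S]/(Km + [S]) = 410 × 66 / (38 + 66)
  = 27060 / 104.0 = 260 nmol·min⁻¹.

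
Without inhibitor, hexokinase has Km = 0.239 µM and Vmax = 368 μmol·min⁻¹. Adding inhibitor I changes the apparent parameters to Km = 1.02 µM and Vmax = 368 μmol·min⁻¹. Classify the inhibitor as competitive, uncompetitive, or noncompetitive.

Km increases (0.239 → 1.02 µM) while Vmax is unchanged — the hallmark of competitive inhibition.

competitive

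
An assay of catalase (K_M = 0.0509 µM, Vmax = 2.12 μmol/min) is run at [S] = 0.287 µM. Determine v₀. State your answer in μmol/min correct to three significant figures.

1.80 μmol/min

[S]/(Km+[S]) = 0.287/0.3379 = 0.8494, the fractional saturation.
v = 0.8494 × Vmax = 0.8494 × 2.12 = 1.80 μmol/min.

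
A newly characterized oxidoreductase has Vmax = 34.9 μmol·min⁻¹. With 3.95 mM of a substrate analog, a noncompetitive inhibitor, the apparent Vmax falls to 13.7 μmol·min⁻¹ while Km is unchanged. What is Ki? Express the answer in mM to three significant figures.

Noncompetitive: Vmax,app = Vmax/α with α = 1 + [I]/Ki.
α = Vmax/Vmax,app = 34.9/13.7 = 2.547.
Since α = 1 + [I]/Ki, [I]/Ki = 2.547 − 1 = 1.547 and Ki = 3.95/1.547 = 2.55 mM.

2.55 mM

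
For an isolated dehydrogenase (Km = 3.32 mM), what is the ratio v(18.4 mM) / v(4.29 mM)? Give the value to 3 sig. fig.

1.50

Since Vmax cancels, v₂/v₁ = [S]₂(Km+[S]₁) / [S]₁(Km+[S]₂).
= 18.4×(3.32+4.29) / (4.29×(3.32+18.4)) = 140.0/93.18 = 1.50.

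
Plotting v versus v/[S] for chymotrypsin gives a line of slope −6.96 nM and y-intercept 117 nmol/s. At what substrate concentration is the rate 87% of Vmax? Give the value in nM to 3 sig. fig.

46.6 nM

The Eadie–Hofstee slope gives Km = 6.96 nM (slope = −Km).
v/Vmax = [S]/(Km+[S]) = 0.87 ⇒ [S] = Km·0.87/(1−0.87) = 6.96 × 6.692 = 46.6 nM.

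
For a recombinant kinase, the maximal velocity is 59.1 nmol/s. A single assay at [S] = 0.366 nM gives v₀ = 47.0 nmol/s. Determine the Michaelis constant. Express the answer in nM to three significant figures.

0.0942 nM

From v = Vmax[S]/(Km+[S]), Km = [S](Vmax − v)/v.
Km = 0.366 × (59.1 − 47.0) / 47.0 = 4.429/47.0 = 0.0942 nM.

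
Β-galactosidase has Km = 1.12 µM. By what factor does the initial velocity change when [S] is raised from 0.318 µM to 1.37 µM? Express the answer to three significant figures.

2.49

Since Vmax cancels, v₂/v₁ = [S]₂(Km+[S]₁) / [S]₁(Km+[S]₂).
= 1.37×(1.12+0.318) / (0.318×(1.12+1.37)) = 1.970/0.7918 = 2.49.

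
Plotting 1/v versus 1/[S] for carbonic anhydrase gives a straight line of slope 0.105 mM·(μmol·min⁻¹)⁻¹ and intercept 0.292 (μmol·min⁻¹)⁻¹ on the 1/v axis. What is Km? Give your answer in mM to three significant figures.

0.360 mM

y-intercept = 1/Vmax ⇒ Vmax = 3.42 μmol·min⁻¹; slope = Km/Vmax ⇒ Km = slope × Vmax.
Km = 0.105 × 3.42 = 0.360 mM.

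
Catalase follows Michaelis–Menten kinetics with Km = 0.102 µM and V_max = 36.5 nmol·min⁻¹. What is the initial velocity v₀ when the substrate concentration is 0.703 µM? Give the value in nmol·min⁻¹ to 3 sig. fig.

31.9 nmol·min⁻¹

v = Vmax·[S]/(Km + [S]) = 36.5 × 0.703 / (0.102 + 0.703)
  = 25.66 / 0.8050 = 31.9 nmol·min⁻¹.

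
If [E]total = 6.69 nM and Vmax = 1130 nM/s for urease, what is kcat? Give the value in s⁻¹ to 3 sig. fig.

169 s⁻¹

kcat = Vmax/[E]total = 1130 nM/s / 6.69 nM = 169 s⁻¹.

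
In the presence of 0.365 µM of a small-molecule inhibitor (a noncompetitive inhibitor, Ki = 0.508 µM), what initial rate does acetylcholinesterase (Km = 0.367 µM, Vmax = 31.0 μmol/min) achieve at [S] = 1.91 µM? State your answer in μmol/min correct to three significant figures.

α = 1 + [I]/Ki = 1 + 0.365/0.508 = 1.719.
For a noncompetitive inhibitor, Vmax is reduced to Vmax/α while Km is unchanged: Km,app = 0.367 µM, Vmax,app = 18.0 μmol/min.
v = Vmax,app·[S]/(Km,app + [S]) = 18.0 × 1.91/(0.367 + 1.91) = 15.1 μmol/min.

15.1 μmol/min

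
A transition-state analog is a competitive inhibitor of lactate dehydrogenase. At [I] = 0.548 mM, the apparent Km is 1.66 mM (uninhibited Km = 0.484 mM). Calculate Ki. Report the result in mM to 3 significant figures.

0.226 mM

Competitive: Km,app = α·Km with α = 1 + [I]/Ki.
α = Km,app/Km = 1.66/0.484 = 3.430.
Since α = 1 + [I]/Ki, [I]/Ki = 3.430 − 1 = 2.430 and Ki = 0.548/2.430 = 0.226 mM.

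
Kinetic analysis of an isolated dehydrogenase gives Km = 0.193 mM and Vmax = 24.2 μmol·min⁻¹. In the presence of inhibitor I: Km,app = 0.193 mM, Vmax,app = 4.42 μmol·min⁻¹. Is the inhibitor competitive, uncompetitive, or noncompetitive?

noncompetitive

Vmax decreases (24.2 → 4.42 μmol·min⁻¹) while Km is unchanged — pure noncompetitive inhibition.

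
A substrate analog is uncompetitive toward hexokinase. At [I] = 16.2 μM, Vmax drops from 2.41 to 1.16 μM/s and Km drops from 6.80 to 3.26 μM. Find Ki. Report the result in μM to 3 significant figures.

15.0 μM

Uncompetitive: Vmax,app = Vmax/α (and Km,app = Km/α) with α = 1 + [I]/Ki.
α = Vmax/Vmax,app = 2.41/1.16 = 2.078.
Since α = 1 + [I]/Ki, [I]/Ki = 2.078 − 1 = 1.078 and Ki = 16.2/1.078 = 15.0 μM.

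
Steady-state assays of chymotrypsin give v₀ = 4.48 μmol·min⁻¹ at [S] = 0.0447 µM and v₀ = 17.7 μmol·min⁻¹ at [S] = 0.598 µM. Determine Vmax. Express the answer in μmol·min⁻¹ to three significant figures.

In reciprocal form, 1/v = (Km/Vmax)·(1/[S]) + 1/Vmax. The two points give (1/[S], 1/v) = (22.37, 0.2232) and (1.672, 0.05650).
Slope = (0.2232 − 0.05650)/(22.37 − 1.672) = 0.008054; intercept = 0.2232 − 0.008054×22.37 = 0.04303.
Vmax = 1/intercept = 23.2 μmol·min⁻¹; Km = slope × Vmax = 0.008054 × 23.2 = 0.187 µM.

23.2 μmol·min⁻¹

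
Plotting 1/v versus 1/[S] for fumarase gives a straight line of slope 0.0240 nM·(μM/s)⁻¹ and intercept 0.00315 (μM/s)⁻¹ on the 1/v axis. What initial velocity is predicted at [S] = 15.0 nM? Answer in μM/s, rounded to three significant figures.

The y-intercept is 1/Vmax, so Vmax = 1/0.00315 = 317 μM/s.
The slope is Km/Vmax, so Km = 0.0240 × 317 = 7.62 nM.
Then v = 317 × 15.0/(7.62 + 15.0) = 211 μM/s.

211 μM/s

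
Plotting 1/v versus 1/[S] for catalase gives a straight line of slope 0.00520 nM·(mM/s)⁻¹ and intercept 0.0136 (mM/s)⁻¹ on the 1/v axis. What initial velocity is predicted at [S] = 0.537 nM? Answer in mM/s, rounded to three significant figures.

The y-intercept is 1/Vmax, so Vmax = 1/0.0136 = 73.5 mM/s.
The slope is Km/Vmax, so Km = 0.00520 × 73.5 = 0.382 nM.
Then v = 73.5 × 0.537/(0.382 + 0.537) = 42.9 mM/s.

42.9 mM/s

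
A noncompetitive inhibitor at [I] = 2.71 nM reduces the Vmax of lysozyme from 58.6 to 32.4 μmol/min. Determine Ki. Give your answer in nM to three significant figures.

Noncompetitive: Vmax,app = Vmax/α with α = 1 + [I]/Ki.
α = Vmax/Vmax,app = 58.6/32.4 = 1.809.
Ki = [I]/(α − 1) = 2.71/0.8086 = 3.35 nM.

3.35 nM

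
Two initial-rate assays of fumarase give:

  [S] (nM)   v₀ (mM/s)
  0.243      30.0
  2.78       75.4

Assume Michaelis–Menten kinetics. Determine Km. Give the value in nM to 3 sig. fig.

0.471 nM

From v = Vmax[S]/(Km+[S]), each point gives Vmax = v(Km+[S])/[S].
Equating: 30.0(Km+0.243)/0.243 = 75.4(Km+2.78)/2.78.
123.5·Km + 30.0 = 27.12·Km + 75.4, so (123.5 − 27.12)·Km = 75.4 − 30.0.
Km = 45.40/96.33 = 0.471 nM; then Vmax = 30.0(0.471+0.243)/0.243 = 88.2 mM/s.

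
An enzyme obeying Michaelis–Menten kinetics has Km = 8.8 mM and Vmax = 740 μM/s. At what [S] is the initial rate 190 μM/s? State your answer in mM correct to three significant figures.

Rearranging v = Vmax[S]/(Km+[S]) gives [S] = Km·v/(Vmax − v).
[S] = 8.8 × 190 / (740 − 190) = 1672/550.0 = 3.04 mM.

3.04 mM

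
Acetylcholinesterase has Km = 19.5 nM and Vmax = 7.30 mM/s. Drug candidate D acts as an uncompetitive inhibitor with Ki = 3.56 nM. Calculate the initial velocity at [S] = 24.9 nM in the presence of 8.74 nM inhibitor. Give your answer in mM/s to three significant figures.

1.72 mM/s

α = 1 + [I]/Ki = 1 + 8.74/3.56 = 3.455.
For an uncompetitive inhibitor, both parameters are divided by α, giving Vmax/α and Km/α: Km,app = 5.64 nM, Vmax,app = 2.11 mM/s.
v = Vmax,app·[S]/(Km,app + [S]) = 2.11 × 24.9/(5.64 + 24.9) = 1.72 mM/s.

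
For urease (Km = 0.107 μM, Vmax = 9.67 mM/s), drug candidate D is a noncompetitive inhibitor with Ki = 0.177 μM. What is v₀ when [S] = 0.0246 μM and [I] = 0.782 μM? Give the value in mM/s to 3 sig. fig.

With α = 1 + [I]/Ki = 1 + 0.782/0.177 = 5.418, the noncompetitive rate law is v = (Vmax/α)·[S] / (Km + [S]).
v = (9.67/5.418)×0.0246 / (0.107 + 0.0246) = 0.04391/0.1316 = 0.334 mM/s.

0.334 mM/s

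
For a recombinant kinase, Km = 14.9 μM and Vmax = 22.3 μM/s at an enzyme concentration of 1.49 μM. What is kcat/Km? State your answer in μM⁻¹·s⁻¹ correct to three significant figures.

kcat = Vmax/[E]total = 22.3/1.49 = 15.0 s⁻¹.
kcat/Km = 15.0/14.9 = 1.00 μM⁻¹·s⁻¹.

1.00 μM⁻¹·s⁻¹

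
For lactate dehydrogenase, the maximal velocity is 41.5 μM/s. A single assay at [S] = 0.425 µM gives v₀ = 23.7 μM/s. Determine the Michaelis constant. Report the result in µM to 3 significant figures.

From v = Vmax[S]/(Km+[S]), Km = [S](Vmax − v)/v.
Km = 0.425 × (41.5 − 23.7) / 23.7 = 7.565/23.7 = 0.319 µM.

0.319 µM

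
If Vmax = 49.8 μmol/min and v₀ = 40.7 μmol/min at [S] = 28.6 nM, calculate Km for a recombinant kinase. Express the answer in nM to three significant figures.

6.39 nM

v/Vmax = 40.7/49.8 = 0.8173 = [S]/(Km+[S]).
So Km + [S] = [S]/0.8173 = 34.99 nM, giving Km = 34.99 − 28.6 = 6.39 nM.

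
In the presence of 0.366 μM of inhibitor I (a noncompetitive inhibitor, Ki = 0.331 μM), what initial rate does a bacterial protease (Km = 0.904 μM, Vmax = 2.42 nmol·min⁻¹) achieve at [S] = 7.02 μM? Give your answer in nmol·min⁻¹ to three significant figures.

With α = 1 + [I]/Ki = 1 + 0.366/0.331 = 2.106, the noncompetitive rate law is v = (Vmax/α)·[S] / (Km + [S]).
v = (2.42/2.106)×7.02 / (0.904 + 7.02) = 8.068/7.924 = 1.02 nmol·min⁻¹.

1.02 nmol·min⁻¹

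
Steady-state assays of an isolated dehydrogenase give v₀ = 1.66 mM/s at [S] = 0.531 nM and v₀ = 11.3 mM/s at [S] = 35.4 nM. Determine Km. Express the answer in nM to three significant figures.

3.43 nM

In reciprocal form, 1/v = (Km/Vmax)·(1/[S]) + 1/Vmax. The two points give (1/[S], 1/v) = (1.883, 0.6024) and (0.02825, 0.08850).
Slope = (0.6024 − 0.08850)/(1.883 − 0.02825) = 0.2770; intercept = 0.6024 − 0.2770×1.883 = 0.08067.
Vmax = 1/intercept = 12.4 mM/s; Km = slope × Vmax = 0.2770 × 12.4 = 3.43 nM.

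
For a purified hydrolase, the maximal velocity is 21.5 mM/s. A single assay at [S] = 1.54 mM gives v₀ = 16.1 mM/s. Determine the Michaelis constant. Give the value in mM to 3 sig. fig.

0.517 mM

v/Vmax = 16.1/21.5 = 0.7488 = [S]/(Km+[S]).
So Km + [S] = [S]/0.7488 = 2.057 mM, giving Km = 2.057 − 1.54 = 0.517 mM.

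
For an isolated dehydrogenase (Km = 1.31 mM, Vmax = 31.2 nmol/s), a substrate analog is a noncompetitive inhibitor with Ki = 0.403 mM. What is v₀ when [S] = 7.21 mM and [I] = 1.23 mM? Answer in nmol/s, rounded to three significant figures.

6.52 nmol/s

With α = 1 + [I]/Ki = 1 + 1.23/0.403 = 4.052, the noncompetitive rate law is v = (Vmax/α)·[S] / (Km + [S]).
v = (31.2/4.052)×7.21 / (1.31 + 7.21) = 55.51/8.520 = 6.52 nmol/s.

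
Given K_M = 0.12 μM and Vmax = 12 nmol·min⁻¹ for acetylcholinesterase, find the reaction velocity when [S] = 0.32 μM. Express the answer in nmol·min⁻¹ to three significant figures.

8.73 nmol·min⁻¹

v = Vmax·[S]/(Km + [S]) = 12 × 0.32 / (0.12 + 0.32)
  = 3.840 / 0.4400 = 8.73 nmol·min⁻¹.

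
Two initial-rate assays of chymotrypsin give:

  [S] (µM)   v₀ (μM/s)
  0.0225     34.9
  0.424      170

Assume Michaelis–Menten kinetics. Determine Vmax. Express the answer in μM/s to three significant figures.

From v = Vmax[S]/(Km+[S]), each point gives Vmax = v(Km+[S])/[S].
Equating: 34.9(Km+0.0225)/0.0225 = 170(Km+0.424)/0.424.
1551·Km + 34.9 = 400.9·Km + 170, so (1551 − 400.9)·Km = 170 − 34.9.
Km = 135.1/1150 = 0.117 µM; then Vmax = 34.9(0.117+0.0225)/0.0225 = 217 μM/s.

217 μM/s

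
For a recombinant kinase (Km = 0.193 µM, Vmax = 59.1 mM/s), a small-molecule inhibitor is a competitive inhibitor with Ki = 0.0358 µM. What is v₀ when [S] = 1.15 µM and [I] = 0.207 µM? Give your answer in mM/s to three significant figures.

With α = 1 + [I]/Ki = 1 + 0.207/0.0358 = 6.782, the competitive rate law is v = Vmax[S] / (αKm + [S]).
v = 59.1×1.15 / (6.782×0.193 + 1.15) = 67.96/2.459 = 27.6 mM/s.

27.6 mM/s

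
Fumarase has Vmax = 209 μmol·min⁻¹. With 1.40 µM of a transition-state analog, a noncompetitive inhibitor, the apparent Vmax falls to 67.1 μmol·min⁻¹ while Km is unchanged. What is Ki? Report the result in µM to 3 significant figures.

0.662 µM

Noncompetitive: Vmax,app = Vmax/α with α = 1 + [I]/Ki.
α = Vmax/Vmax,app = 209/67.1 = 3.115.
Since α = 1 + [I]/Ki, [I]/Ki = 3.115 − 1 = 2.115 and Ki = 1.40/2.115 = 0.662 µM.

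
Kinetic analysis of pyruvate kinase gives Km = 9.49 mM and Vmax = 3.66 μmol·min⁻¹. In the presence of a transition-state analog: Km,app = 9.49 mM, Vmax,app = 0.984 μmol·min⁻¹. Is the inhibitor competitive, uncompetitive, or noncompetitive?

noncompetitive

Vmax decreases (3.66 → 0.984 μmol·min⁻¹) while Km is unchanged — pure noncompetitive inhibition.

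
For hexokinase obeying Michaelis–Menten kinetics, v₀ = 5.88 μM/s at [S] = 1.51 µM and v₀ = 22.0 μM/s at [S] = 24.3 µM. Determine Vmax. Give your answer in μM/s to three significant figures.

26.9 μM/s

From v = Vmax[S]/(Km+[S]), each point gives Vmax = v(Km+[S])/[S].
Equating: 5.88(Km+1.51)/1.51 = 22.0(Km+24.3)/24.3.
3.894·Km + 5.88 = 0.9053·Km + 22.0, so (3.894 − 0.9053)·Km = 22.0 − 5.88.
Km = 16.12/2.989 = 5.39 µM; then Vmax = 5.88(5.39+1.51)/1.51 = 26.9 μM/s.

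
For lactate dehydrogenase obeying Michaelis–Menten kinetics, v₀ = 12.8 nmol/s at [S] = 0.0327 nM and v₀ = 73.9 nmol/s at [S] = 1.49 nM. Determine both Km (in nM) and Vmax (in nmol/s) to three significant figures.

In reciprocal form, 1/v = (Km/Vmax)·(1/[S]) + 1/Vmax. The two points give (1/[S], 1/v) = (30.58, 0.07812) and (0.6711, 0.01353).
Slope = (0.07812 − 0.01353)/(30.58 − 0.6711) = 0.002160; intercept = 0.07812 − 0.002160×30.58 = 0.01208.
Vmax = 1/intercept = 82.8 nmol/s; Km = slope × Vmax = 0.002160 × 82.8 = 0.179 nM.

Km = 0.179 nM; Vmax = 82.8 nmol/s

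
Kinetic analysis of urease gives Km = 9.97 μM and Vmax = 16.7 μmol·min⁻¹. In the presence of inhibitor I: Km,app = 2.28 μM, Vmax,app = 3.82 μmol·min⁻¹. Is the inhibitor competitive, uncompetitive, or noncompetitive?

uncompetitive

Both Km and Vmax decrease by the same factor (~4.37-fold) — characteristic of uncompetitive inhibition.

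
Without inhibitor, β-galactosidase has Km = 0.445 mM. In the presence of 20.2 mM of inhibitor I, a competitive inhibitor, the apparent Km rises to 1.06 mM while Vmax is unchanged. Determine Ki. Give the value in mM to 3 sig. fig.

Competitive: Km,app = α·Km with α = 1 + [I]/Ki.
α = Km,app/Km = 1.06/0.445 = 2.382.
Since α = 1 + [I]/Ki, [I]/Ki = 2.382 − 1 = 1.382 and Ki = 20.2/1.382 = 14.6 mM.

14.6 mM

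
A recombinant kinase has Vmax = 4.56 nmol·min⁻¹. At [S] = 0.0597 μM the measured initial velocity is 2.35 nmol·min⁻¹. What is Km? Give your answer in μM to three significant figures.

v/Vmax = 2.35/4.56 = 0.5154 = [S]/(Km+[S]).
So Km + [S] = [S]/0.5154 = 0.1158 μM, giving Km = 0.1158 − 0.0597 = 0.0561 μM.

0.0561 μM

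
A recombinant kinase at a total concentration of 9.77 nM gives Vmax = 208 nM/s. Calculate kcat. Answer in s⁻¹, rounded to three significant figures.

kcat = Vmax/[E]total = 208 nM/s / 9.77 nM = 21.3 s⁻¹.

21.3 s⁻¹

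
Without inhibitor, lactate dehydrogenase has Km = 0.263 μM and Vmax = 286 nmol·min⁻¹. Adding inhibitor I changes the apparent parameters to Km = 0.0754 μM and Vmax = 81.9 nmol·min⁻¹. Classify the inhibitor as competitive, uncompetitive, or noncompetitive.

uncompetitive

Both Km and Vmax decrease by the same factor (~3.49-fold) — characteristic of uncompetitive inhibition.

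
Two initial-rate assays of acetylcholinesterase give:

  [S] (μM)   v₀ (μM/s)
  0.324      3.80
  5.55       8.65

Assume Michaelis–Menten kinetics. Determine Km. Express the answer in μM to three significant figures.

0.477 μM

In reciprocal form, 1/v = (Km/Vmax)·(1/[S]) + 1/Vmax. The two points give (1/[S], 1/v) = (3.086, 0.2632) and (0.1802, 0.1156).
Slope = (0.2632 − 0.1156)/(3.086 − 0.1802) = 0.05077; intercept = 0.2632 − 0.05077×3.086 = 0.1065.
Vmax = 1/intercept = 9.39 μM/s; Km = slope × Vmax = 0.05077 × 9.39 = 0.477 μM.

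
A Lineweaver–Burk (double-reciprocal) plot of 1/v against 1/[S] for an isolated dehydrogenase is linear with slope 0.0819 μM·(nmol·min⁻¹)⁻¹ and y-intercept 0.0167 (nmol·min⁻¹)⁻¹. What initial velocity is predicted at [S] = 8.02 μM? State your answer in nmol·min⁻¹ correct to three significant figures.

37.2 nmol·min⁻¹

The y-intercept is 1/Vmax, so Vmax = 1/0.0167 = 59.9 nmol·min⁻¹.
The slope is Km/Vmax, so Km = 0.0819 × 59.9 = 4.90 μM.
Then v = 59.9 × 8.02/(4.90 + 8.02) = 37.2 nmol·min⁻¹.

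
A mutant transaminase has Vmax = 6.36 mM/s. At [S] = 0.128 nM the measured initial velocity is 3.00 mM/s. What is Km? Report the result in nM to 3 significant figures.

0.143 nM

v/Vmax = 3.00/6.36 = 0.4717 = [S]/(Km+[S]).
So Km + [S] = [S]/0.4717 = 0.2714 nM, giving Km = 0.2714 − 0.128 = 0.143 nM.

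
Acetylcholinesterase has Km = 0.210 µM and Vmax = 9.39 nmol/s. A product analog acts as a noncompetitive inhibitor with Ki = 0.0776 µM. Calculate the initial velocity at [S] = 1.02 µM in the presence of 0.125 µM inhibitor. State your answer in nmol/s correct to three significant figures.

2.98 nmol/s

α = 1 + [I]/Ki = 1 + 0.125/0.0776 = 2.611.
For a noncompetitive inhibitor, Vmax is reduced to Vmax/α while Km is unchanged: Km,app = 0.210 µM, Vmax,app = 3.60 nmol/s.
v = Vmax,app·[S]/(Km,app + [S]) = 3.60 × 1.02/(0.210 + 1.02) = 2.98 nmol/s.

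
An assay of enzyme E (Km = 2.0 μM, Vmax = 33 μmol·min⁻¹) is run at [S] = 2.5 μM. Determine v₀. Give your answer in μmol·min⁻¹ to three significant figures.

18.3 μmol·min⁻¹

v = Vmax·[S]/(Km + [S]) = 33 × 2.5 / (2.0 + 2.5)
  = 82.50 / 4.500 = 18.3 μmol·min⁻¹.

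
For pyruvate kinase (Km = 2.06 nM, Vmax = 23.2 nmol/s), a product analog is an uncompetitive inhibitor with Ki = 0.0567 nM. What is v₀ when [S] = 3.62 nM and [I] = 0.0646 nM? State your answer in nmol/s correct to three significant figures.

α = 1 + [I]/Ki = 1 + 0.0646/0.0567 = 2.139.
For an uncompetitive inhibitor, both parameters are divided by α, giving Vmax/α and Km/α: Km,app = 0.963 nM, Vmax,app = 10.8 nmol/s.
v = Vmax,app·[S]/(Km,app + [S]) = 10.8 × 3.62/(0.963 + 3.62) = 8.57 nmol/s.

8.57 nmol/s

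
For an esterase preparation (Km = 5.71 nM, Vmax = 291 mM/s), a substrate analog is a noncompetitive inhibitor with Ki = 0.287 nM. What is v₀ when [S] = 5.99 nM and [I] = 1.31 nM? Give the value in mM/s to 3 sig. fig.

With α = 1 + [I]/Ki = 1 + 1.31/0.287 = 5.564, the noncompetitive rate law is v = (Vmax/α)·[S] / (Km + [S]).
v = (291/5.564)×5.99 / (5.71 + 5.99) = 313.3/11.70 = 26.8 mM/s.

26.8 mM/s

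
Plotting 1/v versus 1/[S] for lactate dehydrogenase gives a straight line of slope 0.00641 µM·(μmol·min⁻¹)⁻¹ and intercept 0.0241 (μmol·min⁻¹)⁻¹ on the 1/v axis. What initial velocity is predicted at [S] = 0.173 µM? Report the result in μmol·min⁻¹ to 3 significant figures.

16.4 μmol·min⁻¹

The y-intercept is 1/Vmax, so Vmax = 1/0.0241 = 41.5 μmol·min⁻¹.
The slope is Km/Vmax, so Km = 0.00641 × 41.5 = 0.266 µM.
Then v = 41.5 × 0.173/(0.266 + 0.173) = 16.4 μmol·min⁻¹.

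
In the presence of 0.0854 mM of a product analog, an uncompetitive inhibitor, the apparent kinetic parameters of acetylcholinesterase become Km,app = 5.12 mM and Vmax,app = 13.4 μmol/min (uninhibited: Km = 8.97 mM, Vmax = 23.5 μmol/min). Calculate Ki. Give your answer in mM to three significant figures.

0.113 mM

Uncompetitive: Vmax,app = Vmax/α (and Km,app = Km/α) with α = 1 + [I]/Ki.
α = Vmax/Vmax,app = 23.5/13.4 = 1.754.
Ki = [I]/(α − 1) = 0.0854/0.7537 = 0.113 mM.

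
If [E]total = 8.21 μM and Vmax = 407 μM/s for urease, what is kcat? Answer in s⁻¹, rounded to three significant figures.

49.6 s⁻¹

kcat = Vmax/[E]total = 407 μM/s / 8.21 μM = 49.6 s⁻¹.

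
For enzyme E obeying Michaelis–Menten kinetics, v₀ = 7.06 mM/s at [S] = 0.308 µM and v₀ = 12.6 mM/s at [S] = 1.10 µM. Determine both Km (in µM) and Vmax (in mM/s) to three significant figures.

In reciprocal form, 1/v = (Km/Vmax)·(1/[S]) + 1/Vmax. The two points give (1/[S], 1/v) = (3.247, 0.1416) and (0.9091, 0.07937).
Slope = (0.1416 − 0.07937)/(3.247 − 0.9091) = 0.02664; intercept = 0.1416 − 0.02664×3.247 = 0.05515.
Vmax = 1/intercept = 18.1 mM/s; Km = slope × Vmax = 0.02664 × 18.1 = 0.483 µM.

Km = 0.483 µM; Vmax = 18.1 mM/s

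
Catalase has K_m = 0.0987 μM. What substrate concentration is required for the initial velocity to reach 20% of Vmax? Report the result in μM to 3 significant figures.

v/Vmax = [S]/(Km+[S]) = 0.2, so [S] = Km·0.2/(1 − 0.2) = 0.0987 × 0.2500.
[S] = 0.0247 μM.

0.0247 μM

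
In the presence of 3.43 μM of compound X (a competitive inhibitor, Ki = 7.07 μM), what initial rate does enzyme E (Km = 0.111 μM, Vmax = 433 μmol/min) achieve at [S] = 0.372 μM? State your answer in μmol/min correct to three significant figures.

300 μmol/min

α = 1 + [I]/Ki = 1 + 3.43/7.07 = 1.485.
For a competitive inhibitor, Vmax is unchanged and the apparent Km becomes α·Km: Km,app = 0.165 μM, Vmax,app = 433 μmol/min.
v = Vmax,app·[S]/(Km,app + [S]) = 433 × 0.372/(0.165 + 0.372) = 300 μmol/min.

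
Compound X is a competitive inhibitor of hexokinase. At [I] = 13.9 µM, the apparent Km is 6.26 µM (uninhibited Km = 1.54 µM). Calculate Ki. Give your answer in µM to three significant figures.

Competitive: Km,app = α·Km with α = 1 + [I]/Ki.
α = Km,app/Km = 6.26/1.54 = 4.065.
Since α = 1 + [I]/Ki, [I]/Ki = 4.065 − 1 = 3.065 and Ki = 13.9/3.065 = 4.54 µM.

4.54 µM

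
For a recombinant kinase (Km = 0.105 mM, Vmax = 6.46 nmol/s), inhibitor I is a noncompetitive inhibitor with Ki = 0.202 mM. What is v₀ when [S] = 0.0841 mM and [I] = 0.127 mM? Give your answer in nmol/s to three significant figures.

α = 1 + [I]/Ki = 1 + 0.127/0.202 = 1.629.
For a noncompetitive inhibitor, Vmax is reduced to Vmax/α while Km is unchanged: Km,app = 0.105 mM, Vmax,app = 3.97 nmol/s.
v = Vmax,app·[S]/(Km,app + [S]) = 3.97 × 0.0841/(0.105 + 0.0841) = 1.76 nmol/s.

1.76 nmol/s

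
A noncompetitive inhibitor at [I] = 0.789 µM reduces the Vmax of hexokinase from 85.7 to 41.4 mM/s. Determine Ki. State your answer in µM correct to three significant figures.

Noncompetitive: Vmax,app = Vmax/α with α = 1 + [I]/Ki.
α = Vmax/Vmax,app = 85.7/41.4 = 2.070.
Ki = [I]/(α − 1) = 0.789/1.070 = 0.737 µM.

0.737 µM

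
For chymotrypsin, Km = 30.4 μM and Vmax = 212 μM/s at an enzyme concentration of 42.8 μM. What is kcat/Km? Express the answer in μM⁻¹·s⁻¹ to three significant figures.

0.163 μM⁻¹·s⁻¹

kcat = Vmax/[E]total = 212/42.8 = 4.95 s⁻¹.
kcat/Km = 4.95/30.4 = 0.163 μM⁻¹·s⁻¹.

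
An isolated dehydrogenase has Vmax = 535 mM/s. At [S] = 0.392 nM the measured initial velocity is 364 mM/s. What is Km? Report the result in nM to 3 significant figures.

From v = Vmax[S]/(Km+[S]), Km = [S](Vmax − v)/v.
Km = 0.392 × (535 − 364) / 364 = 67.03/364 = 0.184 nM.

0.184 nM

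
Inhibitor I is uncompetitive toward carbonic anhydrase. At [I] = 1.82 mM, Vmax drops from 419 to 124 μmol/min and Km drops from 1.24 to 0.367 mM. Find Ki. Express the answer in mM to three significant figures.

0.765 mM

Uncompetitive: Vmax,app = Vmax/α (and Km,app = Km/α) with α = 1 + [I]/Ki.
α = Vmax/Vmax,app = 419/124 = 3.379.
Since α = 1 + [I]/Ki, [I]/Ki = 3.379 − 1 = 2.379 and Ki = 1.82/2.379 = 0.765 mM.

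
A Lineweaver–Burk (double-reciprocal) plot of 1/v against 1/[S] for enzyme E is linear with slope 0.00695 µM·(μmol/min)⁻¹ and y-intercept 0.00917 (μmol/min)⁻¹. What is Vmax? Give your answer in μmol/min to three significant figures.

The y-intercept of a Lineweaver–Burk plot equals 1/Vmax, so Vmax = 1/0.00917 = 109 μmol/min.

109 μmol/min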